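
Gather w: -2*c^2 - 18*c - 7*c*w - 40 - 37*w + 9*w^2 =-2*c^2 - 18*c + 9*w^2 + w*(-7*c - 37) - 40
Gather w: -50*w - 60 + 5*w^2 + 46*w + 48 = 5*w^2 - 4*w - 12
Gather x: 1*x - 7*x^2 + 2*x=-7*x^2 + 3*x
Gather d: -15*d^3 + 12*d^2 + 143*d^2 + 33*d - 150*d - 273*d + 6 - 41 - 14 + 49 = -15*d^3 + 155*d^2 - 390*d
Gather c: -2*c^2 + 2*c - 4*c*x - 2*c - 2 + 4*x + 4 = -2*c^2 - 4*c*x + 4*x + 2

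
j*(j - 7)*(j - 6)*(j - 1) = j^4 - 14*j^3 + 55*j^2 - 42*j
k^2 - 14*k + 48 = (k - 8)*(k - 6)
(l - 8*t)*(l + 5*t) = l^2 - 3*l*t - 40*t^2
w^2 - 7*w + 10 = (w - 5)*(w - 2)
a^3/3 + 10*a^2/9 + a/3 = a*(a/3 + 1)*(a + 1/3)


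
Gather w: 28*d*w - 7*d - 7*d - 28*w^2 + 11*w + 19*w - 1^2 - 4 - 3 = -14*d - 28*w^2 + w*(28*d + 30) - 8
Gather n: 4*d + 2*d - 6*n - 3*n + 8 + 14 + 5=6*d - 9*n + 27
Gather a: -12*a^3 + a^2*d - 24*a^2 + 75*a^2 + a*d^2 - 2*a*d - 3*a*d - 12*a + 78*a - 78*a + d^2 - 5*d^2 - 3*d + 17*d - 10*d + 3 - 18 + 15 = -12*a^3 + a^2*(d + 51) + a*(d^2 - 5*d - 12) - 4*d^2 + 4*d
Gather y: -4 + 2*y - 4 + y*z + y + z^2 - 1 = y*(z + 3) + z^2 - 9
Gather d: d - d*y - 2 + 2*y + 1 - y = d*(1 - y) + y - 1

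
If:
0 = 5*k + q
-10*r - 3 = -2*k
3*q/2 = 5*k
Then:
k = 0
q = 0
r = -3/10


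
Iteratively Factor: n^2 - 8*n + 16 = (n - 4)*(n - 4)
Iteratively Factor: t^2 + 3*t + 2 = (t + 2)*(t + 1)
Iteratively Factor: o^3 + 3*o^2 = (o + 3)*(o^2) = o*(o + 3)*(o)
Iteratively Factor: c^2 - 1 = (c - 1)*(c + 1)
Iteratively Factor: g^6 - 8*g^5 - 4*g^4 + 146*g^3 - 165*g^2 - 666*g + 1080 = (g - 4)*(g^5 - 4*g^4 - 20*g^3 + 66*g^2 + 99*g - 270) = (g - 4)*(g - 3)*(g^4 - g^3 - 23*g^2 - 3*g + 90) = (g - 4)*(g - 3)*(g + 3)*(g^3 - 4*g^2 - 11*g + 30) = (g - 5)*(g - 4)*(g - 3)*(g + 3)*(g^2 + g - 6) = (g - 5)*(g - 4)*(g - 3)*(g - 2)*(g + 3)*(g + 3)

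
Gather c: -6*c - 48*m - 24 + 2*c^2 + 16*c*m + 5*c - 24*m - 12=2*c^2 + c*(16*m - 1) - 72*m - 36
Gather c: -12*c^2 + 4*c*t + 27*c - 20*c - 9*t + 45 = -12*c^2 + c*(4*t + 7) - 9*t + 45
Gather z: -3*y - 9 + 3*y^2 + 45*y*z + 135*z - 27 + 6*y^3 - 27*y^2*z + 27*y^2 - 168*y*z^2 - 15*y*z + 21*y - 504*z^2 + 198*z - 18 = 6*y^3 + 30*y^2 + 18*y + z^2*(-168*y - 504) + z*(-27*y^2 + 30*y + 333) - 54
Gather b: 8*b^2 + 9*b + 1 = 8*b^2 + 9*b + 1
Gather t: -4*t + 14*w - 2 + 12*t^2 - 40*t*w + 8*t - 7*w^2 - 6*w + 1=12*t^2 + t*(4 - 40*w) - 7*w^2 + 8*w - 1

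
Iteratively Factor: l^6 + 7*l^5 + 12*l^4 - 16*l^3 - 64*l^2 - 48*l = (l - 2)*(l^5 + 9*l^4 + 30*l^3 + 44*l^2 + 24*l) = (l - 2)*(l + 2)*(l^4 + 7*l^3 + 16*l^2 + 12*l) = (l - 2)*(l + 2)*(l + 3)*(l^3 + 4*l^2 + 4*l) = (l - 2)*(l + 2)^2*(l + 3)*(l^2 + 2*l) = (l - 2)*(l + 2)^3*(l + 3)*(l)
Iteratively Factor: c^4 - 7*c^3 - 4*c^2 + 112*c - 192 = (c - 4)*(c^3 - 3*c^2 - 16*c + 48) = (c - 4)^2*(c^2 + c - 12) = (c - 4)^2*(c + 4)*(c - 3)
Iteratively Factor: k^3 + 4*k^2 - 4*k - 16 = (k + 2)*(k^2 + 2*k - 8) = (k - 2)*(k + 2)*(k + 4)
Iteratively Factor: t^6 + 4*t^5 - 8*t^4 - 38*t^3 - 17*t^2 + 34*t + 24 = (t + 1)*(t^5 + 3*t^4 - 11*t^3 - 27*t^2 + 10*t + 24) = (t + 1)*(t + 2)*(t^4 + t^3 - 13*t^2 - t + 12) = (t + 1)^2*(t + 2)*(t^3 - 13*t + 12) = (t + 1)^2*(t + 2)*(t + 4)*(t^2 - 4*t + 3) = (t - 3)*(t + 1)^2*(t + 2)*(t + 4)*(t - 1)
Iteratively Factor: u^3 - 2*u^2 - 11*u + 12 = (u - 1)*(u^2 - u - 12) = (u - 4)*(u - 1)*(u + 3)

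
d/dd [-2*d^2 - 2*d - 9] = -4*d - 2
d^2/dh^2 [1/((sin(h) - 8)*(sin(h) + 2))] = (-4*sin(h)^4 + 18*sin(h)^3 - 94*sin(h)^2 + 60*sin(h) + 104)/((sin(h) - 8)^3*(sin(h) + 2)^3)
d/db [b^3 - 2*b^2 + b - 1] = 3*b^2 - 4*b + 1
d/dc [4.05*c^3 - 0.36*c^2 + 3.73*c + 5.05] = 12.15*c^2 - 0.72*c + 3.73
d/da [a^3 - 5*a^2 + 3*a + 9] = 3*a^2 - 10*a + 3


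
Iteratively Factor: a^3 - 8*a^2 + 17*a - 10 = (a - 5)*(a^2 - 3*a + 2) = (a - 5)*(a - 2)*(a - 1)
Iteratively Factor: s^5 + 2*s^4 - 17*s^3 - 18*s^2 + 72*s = (s - 3)*(s^4 + 5*s^3 - 2*s^2 - 24*s) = (s - 3)*(s + 3)*(s^3 + 2*s^2 - 8*s) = s*(s - 3)*(s + 3)*(s^2 + 2*s - 8) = s*(s - 3)*(s - 2)*(s + 3)*(s + 4)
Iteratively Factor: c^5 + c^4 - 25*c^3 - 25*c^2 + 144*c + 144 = (c - 4)*(c^4 + 5*c^3 - 5*c^2 - 45*c - 36) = (c - 4)*(c + 3)*(c^3 + 2*c^2 - 11*c - 12) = (c - 4)*(c + 1)*(c + 3)*(c^2 + c - 12) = (c - 4)*(c - 3)*(c + 1)*(c + 3)*(c + 4)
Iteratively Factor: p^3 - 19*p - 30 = (p + 2)*(p^2 - 2*p - 15) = (p + 2)*(p + 3)*(p - 5)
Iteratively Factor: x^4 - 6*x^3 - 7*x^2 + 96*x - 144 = (x - 3)*(x^3 - 3*x^2 - 16*x + 48) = (x - 3)*(x + 4)*(x^2 - 7*x + 12) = (x - 4)*(x - 3)*(x + 4)*(x - 3)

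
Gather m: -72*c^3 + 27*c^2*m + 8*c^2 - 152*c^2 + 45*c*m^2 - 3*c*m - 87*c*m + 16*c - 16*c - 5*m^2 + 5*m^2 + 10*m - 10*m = -72*c^3 - 144*c^2 + 45*c*m^2 + m*(27*c^2 - 90*c)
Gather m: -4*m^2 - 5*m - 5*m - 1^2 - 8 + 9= -4*m^2 - 10*m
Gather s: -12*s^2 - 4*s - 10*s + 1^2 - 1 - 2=-12*s^2 - 14*s - 2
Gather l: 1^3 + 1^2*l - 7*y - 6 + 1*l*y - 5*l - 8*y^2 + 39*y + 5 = l*(y - 4) - 8*y^2 + 32*y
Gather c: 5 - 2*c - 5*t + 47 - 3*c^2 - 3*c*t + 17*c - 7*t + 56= -3*c^2 + c*(15 - 3*t) - 12*t + 108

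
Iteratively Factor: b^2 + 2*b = (b)*(b + 2)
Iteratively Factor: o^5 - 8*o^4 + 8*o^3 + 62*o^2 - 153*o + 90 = (o + 3)*(o^4 - 11*o^3 + 41*o^2 - 61*o + 30) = (o - 2)*(o + 3)*(o^3 - 9*o^2 + 23*o - 15) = (o - 2)*(o - 1)*(o + 3)*(o^2 - 8*o + 15) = (o - 5)*(o - 2)*(o - 1)*(o + 3)*(o - 3)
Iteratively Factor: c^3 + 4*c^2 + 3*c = (c + 1)*(c^2 + 3*c) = (c + 1)*(c + 3)*(c)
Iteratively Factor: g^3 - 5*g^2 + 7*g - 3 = (g - 3)*(g^2 - 2*g + 1) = (g - 3)*(g - 1)*(g - 1)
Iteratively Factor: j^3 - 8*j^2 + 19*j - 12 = (j - 4)*(j^2 - 4*j + 3) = (j - 4)*(j - 1)*(j - 3)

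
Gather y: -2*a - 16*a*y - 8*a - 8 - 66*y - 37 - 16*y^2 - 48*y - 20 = -10*a - 16*y^2 + y*(-16*a - 114) - 65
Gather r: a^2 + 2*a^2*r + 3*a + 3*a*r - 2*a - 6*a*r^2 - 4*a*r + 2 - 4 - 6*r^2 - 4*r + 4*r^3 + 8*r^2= a^2 + a + 4*r^3 + r^2*(2 - 6*a) + r*(2*a^2 - a - 4) - 2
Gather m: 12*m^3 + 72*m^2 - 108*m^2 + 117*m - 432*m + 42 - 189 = 12*m^3 - 36*m^2 - 315*m - 147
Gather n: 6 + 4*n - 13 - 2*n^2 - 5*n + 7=-2*n^2 - n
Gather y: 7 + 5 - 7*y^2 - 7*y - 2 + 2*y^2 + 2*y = -5*y^2 - 5*y + 10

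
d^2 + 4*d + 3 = (d + 1)*(d + 3)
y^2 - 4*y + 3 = (y - 3)*(y - 1)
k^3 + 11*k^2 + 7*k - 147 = (k - 3)*(k + 7)^2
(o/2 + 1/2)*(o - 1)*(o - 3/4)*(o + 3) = o^4/2 + 9*o^3/8 - 13*o^2/8 - 9*o/8 + 9/8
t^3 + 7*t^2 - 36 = (t - 2)*(t + 3)*(t + 6)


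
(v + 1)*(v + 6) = v^2 + 7*v + 6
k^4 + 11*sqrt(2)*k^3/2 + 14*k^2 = k^2*(k + 2*sqrt(2))*(k + 7*sqrt(2)/2)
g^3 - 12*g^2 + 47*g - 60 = (g - 5)*(g - 4)*(g - 3)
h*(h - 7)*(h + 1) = h^3 - 6*h^2 - 7*h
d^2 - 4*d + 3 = (d - 3)*(d - 1)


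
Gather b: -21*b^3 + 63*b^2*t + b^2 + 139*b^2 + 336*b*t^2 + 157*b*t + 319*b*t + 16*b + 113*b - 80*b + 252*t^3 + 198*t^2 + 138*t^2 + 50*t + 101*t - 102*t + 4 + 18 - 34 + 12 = -21*b^3 + b^2*(63*t + 140) + b*(336*t^2 + 476*t + 49) + 252*t^3 + 336*t^2 + 49*t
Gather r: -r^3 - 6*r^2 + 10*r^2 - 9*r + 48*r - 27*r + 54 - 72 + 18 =-r^3 + 4*r^2 + 12*r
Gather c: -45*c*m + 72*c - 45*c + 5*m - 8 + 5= c*(27 - 45*m) + 5*m - 3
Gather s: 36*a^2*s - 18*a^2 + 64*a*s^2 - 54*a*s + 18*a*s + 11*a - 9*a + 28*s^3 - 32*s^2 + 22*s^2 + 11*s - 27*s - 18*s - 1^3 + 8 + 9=-18*a^2 + 2*a + 28*s^3 + s^2*(64*a - 10) + s*(36*a^2 - 36*a - 34) + 16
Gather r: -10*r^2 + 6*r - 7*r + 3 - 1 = -10*r^2 - r + 2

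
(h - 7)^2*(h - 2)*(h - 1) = h^4 - 17*h^3 + 93*h^2 - 175*h + 98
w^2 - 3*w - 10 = (w - 5)*(w + 2)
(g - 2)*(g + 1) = g^2 - g - 2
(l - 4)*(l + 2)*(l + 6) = l^3 + 4*l^2 - 20*l - 48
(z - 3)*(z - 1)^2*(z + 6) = z^4 + z^3 - 23*z^2 + 39*z - 18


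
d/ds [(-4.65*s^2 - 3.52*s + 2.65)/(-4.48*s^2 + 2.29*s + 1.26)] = (-26.4181*s^2 + 12.026*s - 10.5037)/(20.0704*s^4 - 20.5184*s^3 - 6.0455*s^2 + 5.7708*s + 1.5876)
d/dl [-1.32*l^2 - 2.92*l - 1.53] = -2.64*l - 2.92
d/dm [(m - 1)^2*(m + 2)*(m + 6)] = 4*m^3 + 18*m^2 - 6*m - 16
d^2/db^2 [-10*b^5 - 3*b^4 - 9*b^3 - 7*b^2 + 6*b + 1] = -200*b^3 - 36*b^2 - 54*b - 14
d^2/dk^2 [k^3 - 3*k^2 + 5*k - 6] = 6*k - 6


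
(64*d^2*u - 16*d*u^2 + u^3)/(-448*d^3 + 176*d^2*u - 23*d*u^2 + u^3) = u/(-7*d + u)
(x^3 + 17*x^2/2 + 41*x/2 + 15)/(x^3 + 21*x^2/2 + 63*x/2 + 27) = (x^2 + 7*x + 10)/(x^2 + 9*x + 18)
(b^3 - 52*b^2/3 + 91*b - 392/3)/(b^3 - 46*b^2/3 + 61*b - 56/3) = (3*b - 7)/(3*b - 1)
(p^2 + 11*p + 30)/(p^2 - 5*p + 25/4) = 4*(p^2 + 11*p + 30)/(4*p^2 - 20*p + 25)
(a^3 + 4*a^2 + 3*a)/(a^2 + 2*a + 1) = a*(a + 3)/(a + 1)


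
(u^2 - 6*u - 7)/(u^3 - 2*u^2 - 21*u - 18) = (u - 7)/(u^2 - 3*u - 18)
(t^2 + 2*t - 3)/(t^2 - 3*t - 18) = (t - 1)/(t - 6)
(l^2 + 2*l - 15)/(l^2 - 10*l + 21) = (l + 5)/(l - 7)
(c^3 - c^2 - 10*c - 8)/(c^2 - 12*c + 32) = (c^2 + 3*c + 2)/(c - 8)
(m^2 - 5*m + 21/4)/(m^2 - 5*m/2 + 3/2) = (m - 7/2)/(m - 1)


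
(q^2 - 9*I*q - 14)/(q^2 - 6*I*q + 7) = (q - 2*I)/(q + I)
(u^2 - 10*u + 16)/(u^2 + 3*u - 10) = (u - 8)/(u + 5)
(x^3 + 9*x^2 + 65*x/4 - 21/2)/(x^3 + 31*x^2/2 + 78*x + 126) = (x - 1/2)/(x + 6)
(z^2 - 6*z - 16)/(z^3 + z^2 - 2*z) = (z - 8)/(z*(z - 1))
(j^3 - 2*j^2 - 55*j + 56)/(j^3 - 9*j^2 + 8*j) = (j + 7)/j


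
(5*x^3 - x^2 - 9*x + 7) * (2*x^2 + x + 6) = 10*x^5 + 3*x^4 + 11*x^3 - x^2 - 47*x + 42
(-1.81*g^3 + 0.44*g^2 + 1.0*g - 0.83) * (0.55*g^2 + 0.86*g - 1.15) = -0.9955*g^5 - 1.3146*g^4 + 3.0099*g^3 - 0.1025*g^2 - 1.8638*g + 0.9545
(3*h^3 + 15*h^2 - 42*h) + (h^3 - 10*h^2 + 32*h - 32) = 4*h^3 + 5*h^2 - 10*h - 32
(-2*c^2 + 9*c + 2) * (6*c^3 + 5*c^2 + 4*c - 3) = -12*c^5 + 44*c^4 + 49*c^3 + 52*c^2 - 19*c - 6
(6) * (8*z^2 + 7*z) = 48*z^2 + 42*z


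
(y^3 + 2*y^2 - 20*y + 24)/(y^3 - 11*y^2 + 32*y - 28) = (y + 6)/(y - 7)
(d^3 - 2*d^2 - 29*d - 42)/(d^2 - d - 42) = (d^2 + 5*d + 6)/(d + 6)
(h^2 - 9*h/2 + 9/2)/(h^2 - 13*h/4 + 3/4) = 2*(2*h - 3)/(4*h - 1)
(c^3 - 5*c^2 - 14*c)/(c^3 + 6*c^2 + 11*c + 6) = c*(c - 7)/(c^2 + 4*c + 3)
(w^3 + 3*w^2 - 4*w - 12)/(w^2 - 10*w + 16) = (w^2 + 5*w + 6)/(w - 8)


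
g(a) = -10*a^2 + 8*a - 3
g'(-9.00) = 188.00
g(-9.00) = -885.00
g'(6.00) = -112.00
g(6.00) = -315.00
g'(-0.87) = 25.40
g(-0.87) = -17.53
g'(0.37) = 0.60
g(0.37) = -1.41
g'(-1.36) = 35.20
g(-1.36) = -32.38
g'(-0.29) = 13.80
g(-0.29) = -6.16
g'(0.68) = -5.60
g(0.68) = -2.18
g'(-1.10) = 30.00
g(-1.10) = -23.90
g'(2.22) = -36.40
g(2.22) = -34.52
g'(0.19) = 4.20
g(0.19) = -1.84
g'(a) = 8 - 20*a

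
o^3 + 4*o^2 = o^2*(o + 4)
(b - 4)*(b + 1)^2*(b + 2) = b^4 - 11*b^2 - 18*b - 8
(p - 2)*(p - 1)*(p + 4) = p^3 + p^2 - 10*p + 8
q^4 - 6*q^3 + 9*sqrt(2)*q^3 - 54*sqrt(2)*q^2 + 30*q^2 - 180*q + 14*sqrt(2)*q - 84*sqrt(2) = (q - 6)*(q + sqrt(2))^2*(q + 7*sqrt(2))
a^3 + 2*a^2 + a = a*(a + 1)^2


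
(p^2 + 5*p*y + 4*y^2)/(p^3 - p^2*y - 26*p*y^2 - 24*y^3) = 1/(p - 6*y)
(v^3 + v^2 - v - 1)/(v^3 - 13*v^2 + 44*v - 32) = (v^2 + 2*v + 1)/(v^2 - 12*v + 32)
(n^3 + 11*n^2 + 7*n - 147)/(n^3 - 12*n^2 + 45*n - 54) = (n^2 + 14*n + 49)/(n^2 - 9*n + 18)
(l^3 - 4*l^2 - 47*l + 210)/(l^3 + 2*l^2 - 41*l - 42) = (l - 5)/(l + 1)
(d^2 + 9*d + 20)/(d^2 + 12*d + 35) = (d + 4)/(d + 7)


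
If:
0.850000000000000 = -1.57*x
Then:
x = -0.54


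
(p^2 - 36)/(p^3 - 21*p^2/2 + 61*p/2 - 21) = 2*(p + 6)/(2*p^2 - 9*p + 7)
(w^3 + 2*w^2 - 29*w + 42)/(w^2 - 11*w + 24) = (w^2 + 5*w - 14)/(w - 8)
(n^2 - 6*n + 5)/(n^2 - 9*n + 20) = (n - 1)/(n - 4)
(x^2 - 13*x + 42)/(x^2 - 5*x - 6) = (x - 7)/(x + 1)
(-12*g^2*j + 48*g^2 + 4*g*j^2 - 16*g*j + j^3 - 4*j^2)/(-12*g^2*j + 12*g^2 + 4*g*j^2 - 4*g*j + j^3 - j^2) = (j - 4)/(j - 1)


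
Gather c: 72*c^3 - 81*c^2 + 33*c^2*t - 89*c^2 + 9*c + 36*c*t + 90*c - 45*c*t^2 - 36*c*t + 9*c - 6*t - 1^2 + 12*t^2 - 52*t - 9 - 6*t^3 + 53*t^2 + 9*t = 72*c^3 + c^2*(33*t - 170) + c*(108 - 45*t^2) - 6*t^3 + 65*t^2 - 49*t - 10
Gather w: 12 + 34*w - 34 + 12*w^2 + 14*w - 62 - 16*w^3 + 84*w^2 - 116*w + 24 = -16*w^3 + 96*w^2 - 68*w - 60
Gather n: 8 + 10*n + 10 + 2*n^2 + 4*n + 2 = 2*n^2 + 14*n + 20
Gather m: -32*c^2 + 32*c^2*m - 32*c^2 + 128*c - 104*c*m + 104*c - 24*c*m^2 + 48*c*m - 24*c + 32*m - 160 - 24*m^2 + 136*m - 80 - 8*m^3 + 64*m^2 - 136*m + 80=-64*c^2 + 208*c - 8*m^3 + m^2*(40 - 24*c) + m*(32*c^2 - 56*c + 32) - 160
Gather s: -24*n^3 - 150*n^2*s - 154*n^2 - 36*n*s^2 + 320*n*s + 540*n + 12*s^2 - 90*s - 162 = -24*n^3 - 154*n^2 + 540*n + s^2*(12 - 36*n) + s*(-150*n^2 + 320*n - 90) - 162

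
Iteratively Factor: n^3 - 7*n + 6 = (n - 2)*(n^2 + 2*n - 3) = (n - 2)*(n - 1)*(n + 3)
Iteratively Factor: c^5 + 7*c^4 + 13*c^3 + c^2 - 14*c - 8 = (c + 1)*(c^4 + 6*c^3 + 7*c^2 - 6*c - 8) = (c - 1)*(c + 1)*(c^3 + 7*c^2 + 14*c + 8) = (c - 1)*(c + 1)*(c + 2)*(c^2 + 5*c + 4) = (c - 1)*(c + 1)^2*(c + 2)*(c + 4)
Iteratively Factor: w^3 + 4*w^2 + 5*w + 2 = (w + 1)*(w^2 + 3*w + 2) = (w + 1)*(w + 2)*(w + 1)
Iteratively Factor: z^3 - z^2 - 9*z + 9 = (z - 3)*(z^2 + 2*z - 3) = (z - 3)*(z + 3)*(z - 1)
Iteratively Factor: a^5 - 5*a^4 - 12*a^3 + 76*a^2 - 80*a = (a - 5)*(a^4 - 12*a^2 + 16*a) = (a - 5)*(a - 2)*(a^3 + 2*a^2 - 8*a) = a*(a - 5)*(a - 2)*(a^2 + 2*a - 8) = a*(a - 5)*(a - 2)*(a + 4)*(a - 2)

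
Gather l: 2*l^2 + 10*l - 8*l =2*l^2 + 2*l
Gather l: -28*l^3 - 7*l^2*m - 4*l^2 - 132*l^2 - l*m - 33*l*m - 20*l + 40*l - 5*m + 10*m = -28*l^3 + l^2*(-7*m - 136) + l*(20 - 34*m) + 5*m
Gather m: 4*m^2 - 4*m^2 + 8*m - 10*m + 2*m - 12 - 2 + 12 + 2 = 0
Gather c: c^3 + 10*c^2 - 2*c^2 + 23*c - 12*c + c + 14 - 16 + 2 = c^3 + 8*c^2 + 12*c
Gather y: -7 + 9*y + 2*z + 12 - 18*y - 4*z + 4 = -9*y - 2*z + 9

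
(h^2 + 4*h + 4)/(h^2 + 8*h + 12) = (h + 2)/(h + 6)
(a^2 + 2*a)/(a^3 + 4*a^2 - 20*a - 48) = a/(a^2 + 2*a - 24)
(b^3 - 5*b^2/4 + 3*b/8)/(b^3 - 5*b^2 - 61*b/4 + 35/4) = b*(4*b - 3)/(2*(2*b^2 - 9*b - 35))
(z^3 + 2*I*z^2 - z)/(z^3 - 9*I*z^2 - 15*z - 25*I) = z*(z + I)/(z^2 - 10*I*z - 25)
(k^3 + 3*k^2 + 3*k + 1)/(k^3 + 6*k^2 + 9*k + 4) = (k + 1)/(k + 4)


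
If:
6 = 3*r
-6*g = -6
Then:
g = 1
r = 2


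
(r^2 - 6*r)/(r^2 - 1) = r*(r - 6)/(r^2 - 1)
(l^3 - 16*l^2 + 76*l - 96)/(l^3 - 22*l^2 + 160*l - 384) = (l - 2)/(l - 8)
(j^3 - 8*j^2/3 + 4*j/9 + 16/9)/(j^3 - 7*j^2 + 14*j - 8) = (9*j^2 - 6*j - 8)/(9*(j^2 - 5*j + 4))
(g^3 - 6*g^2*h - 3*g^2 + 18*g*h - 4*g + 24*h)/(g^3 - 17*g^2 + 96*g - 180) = (g^3 - 6*g^2*h - 3*g^2 + 18*g*h - 4*g + 24*h)/(g^3 - 17*g^2 + 96*g - 180)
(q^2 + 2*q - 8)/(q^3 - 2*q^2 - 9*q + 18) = (q + 4)/(q^2 - 9)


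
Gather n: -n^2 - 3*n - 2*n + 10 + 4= -n^2 - 5*n + 14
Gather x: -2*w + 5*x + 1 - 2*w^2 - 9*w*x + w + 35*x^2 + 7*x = -2*w^2 - w + 35*x^2 + x*(12 - 9*w) + 1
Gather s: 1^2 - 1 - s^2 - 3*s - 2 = -s^2 - 3*s - 2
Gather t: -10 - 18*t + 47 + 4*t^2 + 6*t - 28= 4*t^2 - 12*t + 9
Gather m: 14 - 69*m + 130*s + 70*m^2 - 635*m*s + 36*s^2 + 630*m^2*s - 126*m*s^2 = m^2*(630*s + 70) + m*(-126*s^2 - 635*s - 69) + 36*s^2 + 130*s + 14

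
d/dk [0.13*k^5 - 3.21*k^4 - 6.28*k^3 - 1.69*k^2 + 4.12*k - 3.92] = 0.65*k^4 - 12.84*k^3 - 18.84*k^2 - 3.38*k + 4.12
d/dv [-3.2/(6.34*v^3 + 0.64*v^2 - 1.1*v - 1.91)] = (60.864*v^2 + 4.096*v - 3.52)/(6.34*v^3 + 0.64*v^2 - 1.1*v - 1.91)^2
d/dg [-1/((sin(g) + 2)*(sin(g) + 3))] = (2*sin(g) + 5)*cos(g)/((sin(g) + 2)^2*(sin(g) + 3)^2)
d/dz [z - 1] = 1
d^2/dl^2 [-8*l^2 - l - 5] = -16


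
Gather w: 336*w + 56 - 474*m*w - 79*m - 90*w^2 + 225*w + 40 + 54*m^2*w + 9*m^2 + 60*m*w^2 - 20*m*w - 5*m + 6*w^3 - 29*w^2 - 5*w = 9*m^2 - 84*m + 6*w^3 + w^2*(60*m - 119) + w*(54*m^2 - 494*m + 556) + 96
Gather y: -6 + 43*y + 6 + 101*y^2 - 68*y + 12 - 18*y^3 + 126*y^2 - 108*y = -18*y^3 + 227*y^2 - 133*y + 12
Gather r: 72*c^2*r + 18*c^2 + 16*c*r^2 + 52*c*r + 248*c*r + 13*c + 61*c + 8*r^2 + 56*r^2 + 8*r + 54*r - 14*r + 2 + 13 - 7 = 18*c^2 + 74*c + r^2*(16*c + 64) + r*(72*c^2 + 300*c + 48) + 8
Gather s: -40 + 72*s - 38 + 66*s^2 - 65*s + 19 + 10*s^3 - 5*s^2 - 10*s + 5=10*s^3 + 61*s^2 - 3*s - 54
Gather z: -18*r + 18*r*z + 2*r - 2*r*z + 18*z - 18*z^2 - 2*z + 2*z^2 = -16*r - 16*z^2 + z*(16*r + 16)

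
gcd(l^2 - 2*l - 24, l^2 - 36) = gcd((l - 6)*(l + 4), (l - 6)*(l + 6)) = l - 6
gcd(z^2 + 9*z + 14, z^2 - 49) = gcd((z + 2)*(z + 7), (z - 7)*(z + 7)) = z + 7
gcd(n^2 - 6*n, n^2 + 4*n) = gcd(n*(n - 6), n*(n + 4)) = n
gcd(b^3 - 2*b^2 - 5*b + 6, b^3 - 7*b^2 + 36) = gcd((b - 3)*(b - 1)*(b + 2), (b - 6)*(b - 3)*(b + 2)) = b^2 - b - 6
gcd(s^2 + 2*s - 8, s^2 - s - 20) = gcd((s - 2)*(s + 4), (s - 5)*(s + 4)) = s + 4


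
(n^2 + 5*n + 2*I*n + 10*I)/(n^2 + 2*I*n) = (n + 5)/n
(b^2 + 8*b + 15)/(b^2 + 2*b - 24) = (b^2 + 8*b + 15)/(b^2 + 2*b - 24)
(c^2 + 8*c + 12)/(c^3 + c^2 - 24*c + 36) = (c + 2)/(c^2 - 5*c + 6)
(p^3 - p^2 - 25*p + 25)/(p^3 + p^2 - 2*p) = (p^2 - 25)/(p*(p + 2))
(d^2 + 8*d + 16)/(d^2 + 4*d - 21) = (d^2 + 8*d + 16)/(d^2 + 4*d - 21)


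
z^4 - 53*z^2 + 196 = (z - 7)*(z - 2)*(z + 2)*(z + 7)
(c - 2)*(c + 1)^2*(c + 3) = c^4 + 3*c^3 - 3*c^2 - 11*c - 6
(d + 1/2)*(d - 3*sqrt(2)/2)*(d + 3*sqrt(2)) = d^3 + d^2/2 + 3*sqrt(2)*d^2/2 - 9*d + 3*sqrt(2)*d/4 - 9/2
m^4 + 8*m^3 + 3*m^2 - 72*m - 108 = (m - 3)*(m + 2)*(m + 3)*(m + 6)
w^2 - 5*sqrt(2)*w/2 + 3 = (w - 3*sqrt(2)/2)*(w - sqrt(2))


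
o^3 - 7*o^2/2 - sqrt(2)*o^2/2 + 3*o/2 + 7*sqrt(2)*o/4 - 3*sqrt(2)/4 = (o - 3)*(o - 1/2)*(o - sqrt(2)/2)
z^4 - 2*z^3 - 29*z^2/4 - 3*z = z*(z - 4)*(z + 1/2)*(z + 3/2)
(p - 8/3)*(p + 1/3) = p^2 - 7*p/3 - 8/9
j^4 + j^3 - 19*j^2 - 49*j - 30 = (j - 5)*(j + 1)*(j + 2)*(j + 3)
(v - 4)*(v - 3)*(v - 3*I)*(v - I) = v^4 - 7*v^3 - 4*I*v^3 + 9*v^2 + 28*I*v^2 + 21*v - 48*I*v - 36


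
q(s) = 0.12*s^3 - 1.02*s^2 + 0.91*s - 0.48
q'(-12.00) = 77.23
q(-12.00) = -365.64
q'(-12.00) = 77.23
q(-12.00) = -365.64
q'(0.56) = -0.12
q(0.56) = -0.27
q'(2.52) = -1.94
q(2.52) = -2.74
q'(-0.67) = 2.44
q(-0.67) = -1.58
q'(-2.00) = 6.43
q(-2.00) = -7.34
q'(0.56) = -0.12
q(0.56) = -0.27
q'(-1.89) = 6.05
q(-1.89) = -6.65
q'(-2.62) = 8.73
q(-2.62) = -12.02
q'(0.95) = -0.70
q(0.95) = -0.43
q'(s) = 0.36*s^2 - 2.04*s + 0.91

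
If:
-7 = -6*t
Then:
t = 7/6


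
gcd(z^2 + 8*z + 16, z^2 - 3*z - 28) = z + 4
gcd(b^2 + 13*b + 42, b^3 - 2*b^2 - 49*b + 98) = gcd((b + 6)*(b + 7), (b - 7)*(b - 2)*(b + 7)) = b + 7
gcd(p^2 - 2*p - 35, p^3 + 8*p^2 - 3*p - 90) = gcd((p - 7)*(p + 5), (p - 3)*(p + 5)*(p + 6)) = p + 5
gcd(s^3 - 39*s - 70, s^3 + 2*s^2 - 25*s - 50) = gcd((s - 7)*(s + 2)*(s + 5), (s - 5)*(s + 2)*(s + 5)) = s^2 + 7*s + 10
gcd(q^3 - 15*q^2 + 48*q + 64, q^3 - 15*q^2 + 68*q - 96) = q - 8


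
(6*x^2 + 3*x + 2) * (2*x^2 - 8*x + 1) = 12*x^4 - 42*x^3 - 14*x^2 - 13*x + 2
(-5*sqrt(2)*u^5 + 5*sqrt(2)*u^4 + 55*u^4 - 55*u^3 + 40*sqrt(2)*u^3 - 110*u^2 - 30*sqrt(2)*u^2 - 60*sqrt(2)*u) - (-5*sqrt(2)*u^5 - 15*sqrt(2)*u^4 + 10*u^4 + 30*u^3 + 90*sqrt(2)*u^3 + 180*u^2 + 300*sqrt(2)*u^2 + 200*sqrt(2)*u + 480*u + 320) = 20*sqrt(2)*u^4 + 45*u^4 - 85*u^3 - 50*sqrt(2)*u^3 - 330*sqrt(2)*u^2 - 290*u^2 - 480*u - 260*sqrt(2)*u - 320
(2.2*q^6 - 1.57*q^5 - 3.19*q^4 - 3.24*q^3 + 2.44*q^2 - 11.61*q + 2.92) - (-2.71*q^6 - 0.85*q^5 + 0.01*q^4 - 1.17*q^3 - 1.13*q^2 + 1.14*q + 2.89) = 4.91*q^6 - 0.72*q^5 - 3.2*q^4 - 2.07*q^3 + 3.57*q^2 - 12.75*q + 0.0299999999999998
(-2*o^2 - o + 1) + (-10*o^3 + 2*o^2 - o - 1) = -10*o^3 - 2*o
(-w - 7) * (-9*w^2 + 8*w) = 9*w^3 + 55*w^2 - 56*w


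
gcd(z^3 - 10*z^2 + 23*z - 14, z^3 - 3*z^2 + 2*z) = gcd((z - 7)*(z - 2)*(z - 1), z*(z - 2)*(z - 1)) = z^2 - 3*z + 2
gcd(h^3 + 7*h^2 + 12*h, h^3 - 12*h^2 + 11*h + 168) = h + 3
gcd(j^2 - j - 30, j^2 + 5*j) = j + 5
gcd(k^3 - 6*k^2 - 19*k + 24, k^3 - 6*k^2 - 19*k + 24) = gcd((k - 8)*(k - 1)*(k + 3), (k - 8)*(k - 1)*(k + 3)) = k^3 - 6*k^2 - 19*k + 24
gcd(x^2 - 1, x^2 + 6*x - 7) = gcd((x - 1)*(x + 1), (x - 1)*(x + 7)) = x - 1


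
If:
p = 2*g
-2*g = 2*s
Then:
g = -s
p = -2*s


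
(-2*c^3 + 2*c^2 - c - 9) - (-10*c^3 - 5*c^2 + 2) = 8*c^3 + 7*c^2 - c - 11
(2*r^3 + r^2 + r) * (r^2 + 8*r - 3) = 2*r^5 + 17*r^4 + 3*r^3 + 5*r^2 - 3*r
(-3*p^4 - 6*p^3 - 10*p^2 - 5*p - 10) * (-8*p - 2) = 24*p^5 + 54*p^4 + 92*p^3 + 60*p^2 + 90*p + 20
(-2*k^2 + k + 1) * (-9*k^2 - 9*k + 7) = 18*k^4 + 9*k^3 - 32*k^2 - 2*k + 7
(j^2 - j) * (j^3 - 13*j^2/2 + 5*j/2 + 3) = j^5 - 15*j^4/2 + 9*j^3 + j^2/2 - 3*j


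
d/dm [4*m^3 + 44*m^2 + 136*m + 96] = 12*m^2 + 88*m + 136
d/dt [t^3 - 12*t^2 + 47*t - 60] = 3*t^2 - 24*t + 47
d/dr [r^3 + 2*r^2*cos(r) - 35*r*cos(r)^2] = -2*r^2*sin(r) + 3*r^2 + 35*r*sin(2*r) + 4*r*cos(r) - 35*cos(r)^2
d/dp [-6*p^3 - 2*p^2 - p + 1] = -18*p^2 - 4*p - 1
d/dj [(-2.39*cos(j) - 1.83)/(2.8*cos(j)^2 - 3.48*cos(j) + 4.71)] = (-6.692*cos(j)^2 - 10.248*cos(j) + 17.6253)*sin(j)/(7.84*cos(j)^4 - 19.488*cos(j)^3 + 38.4864*cos(j)^2 - 32.7816*cos(j) + 22.1841)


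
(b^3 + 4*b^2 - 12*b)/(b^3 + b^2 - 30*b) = (b - 2)/(b - 5)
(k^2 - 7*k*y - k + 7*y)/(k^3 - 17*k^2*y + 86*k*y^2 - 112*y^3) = (k - 1)/(k^2 - 10*k*y + 16*y^2)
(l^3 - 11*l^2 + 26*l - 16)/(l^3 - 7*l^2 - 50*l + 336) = (l^2 - 3*l + 2)/(l^2 + l - 42)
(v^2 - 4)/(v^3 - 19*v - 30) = (v - 2)/(v^2 - 2*v - 15)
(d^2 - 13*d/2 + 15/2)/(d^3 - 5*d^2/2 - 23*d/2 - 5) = (2*d - 3)/(2*d^2 + 5*d + 2)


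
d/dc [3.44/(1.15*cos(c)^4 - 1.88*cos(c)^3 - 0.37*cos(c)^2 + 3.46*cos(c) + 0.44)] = (15.824*cos(c)^3 - 19.4016*cos(c)^2 - 2.5456*cos(c) + 11.9024)*sin(c)/(1.15*cos(c)^4 - 1.88*cos(c)^3 - 0.37*cos(c)^2 + 3.46*cos(c) + 0.44)^2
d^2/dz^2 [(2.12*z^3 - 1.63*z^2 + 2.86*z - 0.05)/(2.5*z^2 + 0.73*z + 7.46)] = (1.4210854715202e-14*z^5 - 1.4210854715202e-14*z^4 - 35.1170040000001*z^3 + 249.792576*z^2 + 387.306852*z - 210.762482)/(15.625*z^6 + 13.6875*z^5 + 143.87175*z^4 + 82.076017*z^3 + 429.313302*z^2 + 121.877004*z + 415.160936)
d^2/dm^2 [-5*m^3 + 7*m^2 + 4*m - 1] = 14 - 30*m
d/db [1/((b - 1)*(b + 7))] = 2*(-b - 3)/(b^4 + 12*b^3 + 22*b^2 - 84*b + 49)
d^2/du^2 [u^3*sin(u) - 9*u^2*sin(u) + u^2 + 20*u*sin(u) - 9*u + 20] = -u^3*sin(u) + 9*u^2*sin(u) + 6*u^2*cos(u) - 14*u*sin(u) - 36*u*cos(u) - 18*sin(u) + 40*cos(u) + 2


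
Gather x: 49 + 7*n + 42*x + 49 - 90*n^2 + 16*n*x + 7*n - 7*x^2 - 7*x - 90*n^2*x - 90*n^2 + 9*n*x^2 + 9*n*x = -180*n^2 + 14*n + x^2*(9*n - 7) + x*(-90*n^2 + 25*n + 35) + 98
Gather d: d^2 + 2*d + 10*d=d^2 + 12*d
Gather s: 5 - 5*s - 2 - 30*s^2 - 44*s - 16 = -30*s^2 - 49*s - 13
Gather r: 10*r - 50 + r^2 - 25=r^2 + 10*r - 75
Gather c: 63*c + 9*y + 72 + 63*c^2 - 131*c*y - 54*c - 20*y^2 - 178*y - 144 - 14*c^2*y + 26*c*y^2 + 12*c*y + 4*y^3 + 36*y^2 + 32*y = c^2*(63 - 14*y) + c*(26*y^2 - 119*y + 9) + 4*y^3 + 16*y^2 - 137*y - 72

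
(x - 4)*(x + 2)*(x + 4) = x^3 + 2*x^2 - 16*x - 32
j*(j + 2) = j^2 + 2*j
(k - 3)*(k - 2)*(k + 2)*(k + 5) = k^4 + 2*k^3 - 19*k^2 - 8*k + 60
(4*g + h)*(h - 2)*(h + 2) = 4*g*h^2 - 16*g + h^3 - 4*h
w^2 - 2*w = w*(w - 2)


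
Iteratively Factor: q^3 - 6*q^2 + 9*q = (q - 3)*(q^2 - 3*q) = q*(q - 3)*(q - 3)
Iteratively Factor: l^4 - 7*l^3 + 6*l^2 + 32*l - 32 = (l + 2)*(l^3 - 9*l^2 + 24*l - 16) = (l - 4)*(l + 2)*(l^2 - 5*l + 4) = (l - 4)^2*(l + 2)*(l - 1)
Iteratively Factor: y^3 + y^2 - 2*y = (y - 1)*(y^2 + 2*y) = (y - 1)*(y + 2)*(y)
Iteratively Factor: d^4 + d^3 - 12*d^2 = (d - 3)*(d^3 + 4*d^2) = d*(d - 3)*(d^2 + 4*d) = d*(d - 3)*(d + 4)*(d)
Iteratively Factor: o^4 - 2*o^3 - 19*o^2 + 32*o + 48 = (o - 3)*(o^3 + o^2 - 16*o - 16) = (o - 4)*(o - 3)*(o^2 + 5*o + 4) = (o - 4)*(o - 3)*(o + 1)*(o + 4)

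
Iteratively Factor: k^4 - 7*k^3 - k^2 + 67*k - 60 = (k + 3)*(k^3 - 10*k^2 + 29*k - 20) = (k - 5)*(k + 3)*(k^2 - 5*k + 4) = (k - 5)*(k - 1)*(k + 3)*(k - 4)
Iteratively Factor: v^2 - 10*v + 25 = (v - 5)*(v - 5)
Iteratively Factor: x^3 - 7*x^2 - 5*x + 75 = (x + 3)*(x^2 - 10*x + 25) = (x - 5)*(x + 3)*(x - 5)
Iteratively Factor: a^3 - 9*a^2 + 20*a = (a)*(a^2 - 9*a + 20) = a*(a - 4)*(a - 5)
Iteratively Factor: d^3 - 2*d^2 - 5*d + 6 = (d - 1)*(d^2 - d - 6) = (d - 3)*(d - 1)*(d + 2)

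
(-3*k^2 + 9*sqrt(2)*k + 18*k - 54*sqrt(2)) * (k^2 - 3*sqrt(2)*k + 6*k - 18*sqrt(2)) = -3*k^4 + 18*sqrt(2)*k^3 + 54*k^2 - 648*sqrt(2)*k + 1944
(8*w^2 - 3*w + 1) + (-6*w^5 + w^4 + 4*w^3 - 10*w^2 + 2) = -6*w^5 + w^4 + 4*w^3 - 2*w^2 - 3*w + 3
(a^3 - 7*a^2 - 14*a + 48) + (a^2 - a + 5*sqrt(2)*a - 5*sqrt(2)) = a^3 - 6*a^2 - 15*a + 5*sqrt(2)*a - 5*sqrt(2) + 48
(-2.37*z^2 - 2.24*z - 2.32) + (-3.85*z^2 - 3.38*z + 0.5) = -6.22*z^2 - 5.62*z - 1.82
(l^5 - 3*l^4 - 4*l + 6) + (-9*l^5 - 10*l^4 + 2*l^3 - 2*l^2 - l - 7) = -8*l^5 - 13*l^4 + 2*l^3 - 2*l^2 - 5*l - 1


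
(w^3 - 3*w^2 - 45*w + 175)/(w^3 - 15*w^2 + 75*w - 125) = (w + 7)/(w - 5)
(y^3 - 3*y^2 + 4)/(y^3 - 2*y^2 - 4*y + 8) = (y + 1)/(y + 2)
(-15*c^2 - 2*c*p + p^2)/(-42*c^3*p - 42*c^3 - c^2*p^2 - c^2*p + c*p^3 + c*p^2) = (15*c^2 + 2*c*p - p^2)/(c*(42*c^2*p + 42*c^2 + c*p^2 + c*p - p^3 - p^2))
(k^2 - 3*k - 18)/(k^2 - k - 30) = (k + 3)/(k + 5)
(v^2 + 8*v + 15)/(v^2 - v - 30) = (v + 3)/(v - 6)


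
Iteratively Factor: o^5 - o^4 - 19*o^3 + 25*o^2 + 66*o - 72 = (o + 2)*(o^4 - 3*o^3 - 13*o^2 + 51*o - 36) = (o - 3)*(o + 2)*(o^3 - 13*o + 12) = (o - 3)*(o + 2)*(o + 4)*(o^2 - 4*o + 3) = (o - 3)*(o - 1)*(o + 2)*(o + 4)*(o - 3)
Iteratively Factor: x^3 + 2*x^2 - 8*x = (x + 4)*(x^2 - 2*x) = (x - 2)*(x + 4)*(x)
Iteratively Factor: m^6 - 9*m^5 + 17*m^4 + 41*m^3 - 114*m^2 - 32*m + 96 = (m + 2)*(m^5 - 11*m^4 + 39*m^3 - 37*m^2 - 40*m + 48) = (m - 1)*(m + 2)*(m^4 - 10*m^3 + 29*m^2 - 8*m - 48) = (m - 4)*(m - 1)*(m + 2)*(m^3 - 6*m^2 + 5*m + 12) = (m - 4)*(m - 3)*(m - 1)*(m + 2)*(m^2 - 3*m - 4) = (m - 4)*(m - 3)*(m - 1)*(m + 1)*(m + 2)*(m - 4)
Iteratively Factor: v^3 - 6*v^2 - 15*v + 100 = (v - 5)*(v^2 - v - 20) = (v - 5)^2*(v + 4)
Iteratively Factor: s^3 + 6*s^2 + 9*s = (s + 3)*(s^2 + 3*s) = s*(s + 3)*(s + 3)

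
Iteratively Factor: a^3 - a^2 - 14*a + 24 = (a + 4)*(a^2 - 5*a + 6) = (a - 3)*(a + 4)*(a - 2)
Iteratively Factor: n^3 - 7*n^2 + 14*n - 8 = (n - 1)*(n^2 - 6*n + 8) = (n - 2)*(n - 1)*(n - 4)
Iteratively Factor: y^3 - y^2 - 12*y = (y - 4)*(y^2 + 3*y) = y*(y - 4)*(y + 3)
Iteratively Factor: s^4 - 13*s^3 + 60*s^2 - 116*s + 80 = (s - 2)*(s^3 - 11*s^2 + 38*s - 40) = (s - 4)*(s - 2)*(s^2 - 7*s + 10) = (s - 4)*(s - 2)^2*(s - 5)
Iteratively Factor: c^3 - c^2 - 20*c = (c)*(c^2 - c - 20) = c*(c + 4)*(c - 5)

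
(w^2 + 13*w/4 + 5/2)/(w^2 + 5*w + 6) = (w + 5/4)/(w + 3)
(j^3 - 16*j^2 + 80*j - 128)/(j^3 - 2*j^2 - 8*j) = (j^2 - 12*j + 32)/(j*(j + 2))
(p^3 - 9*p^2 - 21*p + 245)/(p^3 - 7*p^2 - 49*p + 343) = (p + 5)/(p + 7)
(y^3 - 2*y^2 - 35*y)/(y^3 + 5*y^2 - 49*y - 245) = y/(y + 7)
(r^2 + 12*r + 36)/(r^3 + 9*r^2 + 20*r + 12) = (r + 6)/(r^2 + 3*r + 2)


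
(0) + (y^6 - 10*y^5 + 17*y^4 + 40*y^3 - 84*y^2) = y^6 - 10*y^5 + 17*y^4 + 40*y^3 - 84*y^2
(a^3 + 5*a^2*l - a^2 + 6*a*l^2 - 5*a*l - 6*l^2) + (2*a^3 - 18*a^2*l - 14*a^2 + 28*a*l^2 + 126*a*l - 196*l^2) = 3*a^3 - 13*a^2*l - 15*a^2 + 34*a*l^2 + 121*a*l - 202*l^2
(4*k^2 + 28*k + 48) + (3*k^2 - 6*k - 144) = 7*k^2 + 22*k - 96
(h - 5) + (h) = 2*h - 5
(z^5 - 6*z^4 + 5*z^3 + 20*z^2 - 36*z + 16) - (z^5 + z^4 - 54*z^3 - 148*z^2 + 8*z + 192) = -7*z^4 + 59*z^3 + 168*z^2 - 44*z - 176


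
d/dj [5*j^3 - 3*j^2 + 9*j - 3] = 15*j^2 - 6*j + 9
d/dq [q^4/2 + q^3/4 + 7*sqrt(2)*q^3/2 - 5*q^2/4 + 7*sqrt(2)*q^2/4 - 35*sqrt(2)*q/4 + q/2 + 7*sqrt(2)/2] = 2*q^3 + 3*q^2/4 + 21*sqrt(2)*q^2/2 - 5*q/2 + 7*sqrt(2)*q/2 - 35*sqrt(2)/4 + 1/2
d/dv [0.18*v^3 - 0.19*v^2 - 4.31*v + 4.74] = 0.54*v^2 - 0.38*v - 4.31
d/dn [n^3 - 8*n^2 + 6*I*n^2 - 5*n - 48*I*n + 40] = 3*n^2 + n*(-16 + 12*I) - 5 - 48*I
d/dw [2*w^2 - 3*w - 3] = 4*w - 3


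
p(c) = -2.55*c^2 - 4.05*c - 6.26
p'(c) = -5.1*c - 4.05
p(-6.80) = -96.63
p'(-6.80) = 30.63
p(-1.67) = -6.61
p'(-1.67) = 4.47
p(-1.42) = -5.65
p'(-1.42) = 3.19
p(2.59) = -33.86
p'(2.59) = -17.26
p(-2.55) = -12.51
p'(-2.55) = 8.96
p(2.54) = -33.00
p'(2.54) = -17.00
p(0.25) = -7.43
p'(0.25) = -5.32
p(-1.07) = -4.85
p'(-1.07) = 1.41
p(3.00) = -41.36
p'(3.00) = -19.35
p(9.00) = -249.26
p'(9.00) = -49.95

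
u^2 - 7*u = u*(u - 7)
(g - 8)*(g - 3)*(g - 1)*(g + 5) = g^4 - 7*g^3 - 25*g^2 + 151*g - 120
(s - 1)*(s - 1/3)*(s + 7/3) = s^3 + s^2 - 25*s/9 + 7/9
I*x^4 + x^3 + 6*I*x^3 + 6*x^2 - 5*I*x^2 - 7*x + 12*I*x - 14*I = (x + 7)*(x - 2*I)*(x + I)*(I*x - I)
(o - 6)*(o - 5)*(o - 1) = o^3 - 12*o^2 + 41*o - 30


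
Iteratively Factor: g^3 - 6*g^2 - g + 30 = (g - 3)*(g^2 - 3*g - 10) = (g - 5)*(g - 3)*(g + 2)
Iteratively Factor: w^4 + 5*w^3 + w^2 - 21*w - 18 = (w + 3)*(w^3 + 2*w^2 - 5*w - 6) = (w + 1)*(w + 3)*(w^2 + w - 6) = (w + 1)*(w + 3)^2*(w - 2)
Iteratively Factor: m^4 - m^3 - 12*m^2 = (m)*(m^3 - m^2 - 12*m) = m*(m + 3)*(m^2 - 4*m) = m*(m - 4)*(m + 3)*(m)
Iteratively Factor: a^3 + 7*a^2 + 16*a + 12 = (a + 3)*(a^2 + 4*a + 4) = (a + 2)*(a + 3)*(a + 2)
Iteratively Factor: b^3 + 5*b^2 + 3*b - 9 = (b + 3)*(b^2 + 2*b - 3) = (b - 1)*(b + 3)*(b + 3)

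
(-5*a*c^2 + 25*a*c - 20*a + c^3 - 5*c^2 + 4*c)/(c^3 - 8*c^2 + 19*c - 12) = (-5*a + c)/(c - 3)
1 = 1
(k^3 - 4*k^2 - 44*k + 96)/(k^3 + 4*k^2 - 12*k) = (k - 8)/k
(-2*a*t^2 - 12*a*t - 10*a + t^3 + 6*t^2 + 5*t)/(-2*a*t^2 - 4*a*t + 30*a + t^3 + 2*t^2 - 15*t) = (t + 1)/(t - 3)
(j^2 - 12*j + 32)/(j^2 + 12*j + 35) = (j^2 - 12*j + 32)/(j^2 + 12*j + 35)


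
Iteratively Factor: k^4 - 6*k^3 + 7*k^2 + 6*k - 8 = (k - 1)*(k^3 - 5*k^2 + 2*k + 8) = (k - 4)*(k - 1)*(k^2 - k - 2) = (k - 4)*(k - 1)*(k + 1)*(k - 2)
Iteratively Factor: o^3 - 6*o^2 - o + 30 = (o - 5)*(o^2 - o - 6) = (o - 5)*(o - 3)*(o + 2)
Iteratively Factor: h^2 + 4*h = (h + 4)*(h)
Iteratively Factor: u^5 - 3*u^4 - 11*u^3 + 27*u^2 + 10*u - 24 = (u - 1)*(u^4 - 2*u^3 - 13*u^2 + 14*u + 24) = (u - 2)*(u - 1)*(u^3 - 13*u - 12) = (u - 4)*(u - 2)*(u - 1)*(u^2 + 4*u + 3) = (u - 4)*(u - 2)*(u - 1)*(u + 1)*(u + 3)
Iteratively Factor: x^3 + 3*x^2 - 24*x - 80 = (x - 5)*(x^2 + 8*x + 16) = (x - 5)*(x + 4)*(x + 4)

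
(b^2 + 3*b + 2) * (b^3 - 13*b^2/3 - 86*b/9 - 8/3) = b^5 - 4*b^4/3 - 185*b^3/9 - 40*b^2 - 244*b/9 - 16/3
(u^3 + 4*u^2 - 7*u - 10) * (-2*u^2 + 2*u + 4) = -2*u^5 - 6*u^4 + 26*u^3 + 22*u^2 - 48*u - 40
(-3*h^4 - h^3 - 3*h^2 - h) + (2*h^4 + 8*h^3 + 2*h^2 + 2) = -h^4 + 7*h^3 - h^2 - h + 2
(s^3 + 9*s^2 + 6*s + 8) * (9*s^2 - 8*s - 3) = 9*s^5 + 73*s^4 - 21*s^3 - 3*s^2 - 82*s - 24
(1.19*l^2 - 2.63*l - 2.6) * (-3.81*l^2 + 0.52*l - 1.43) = -4.5339*l^4 + 10.6391*l^3 + 6.8367*l^2 + 2.4089*l + 3.718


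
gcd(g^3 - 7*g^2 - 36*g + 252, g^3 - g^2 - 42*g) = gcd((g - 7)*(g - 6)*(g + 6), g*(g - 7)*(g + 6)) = g^2 - g - 42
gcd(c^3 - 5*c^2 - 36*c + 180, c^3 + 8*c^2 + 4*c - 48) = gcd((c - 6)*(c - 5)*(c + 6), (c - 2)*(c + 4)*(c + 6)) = c + 6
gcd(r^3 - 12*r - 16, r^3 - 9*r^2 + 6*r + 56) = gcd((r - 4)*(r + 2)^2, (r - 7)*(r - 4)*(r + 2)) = r^2 - 2*r - 8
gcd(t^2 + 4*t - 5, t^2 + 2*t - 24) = 1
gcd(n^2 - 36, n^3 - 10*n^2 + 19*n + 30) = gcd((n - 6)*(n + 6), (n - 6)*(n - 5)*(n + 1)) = n - 6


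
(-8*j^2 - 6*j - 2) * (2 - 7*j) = 56*j^3 + 26*j^2 + 2*j - 4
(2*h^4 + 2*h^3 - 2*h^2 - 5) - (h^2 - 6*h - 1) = 2*h^4 + 2*h^3 - 3*h^2 + 6*h - 4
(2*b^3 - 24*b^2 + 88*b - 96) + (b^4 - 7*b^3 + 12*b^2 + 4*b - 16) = b^4 - 5*b^3 - 12*b^2 + 92*b - 112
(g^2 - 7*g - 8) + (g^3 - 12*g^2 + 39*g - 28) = g^3 - 11*g^2 + 32*g - 36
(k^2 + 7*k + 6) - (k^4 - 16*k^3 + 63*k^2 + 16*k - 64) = -k^4 + 16*k^3 - 62*k^2 - 9*k + 70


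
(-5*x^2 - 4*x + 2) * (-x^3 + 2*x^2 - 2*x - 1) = 5*x^5 - 6*x^4 + 17*x^2 - 2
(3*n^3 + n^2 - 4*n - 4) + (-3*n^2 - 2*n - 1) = 3*n^3 - 2*n^2 - 6*n - 5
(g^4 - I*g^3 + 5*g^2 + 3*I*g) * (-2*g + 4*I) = -2*g^5 + 6*I*g^4 - 6*g^3 + 14*I*g^2 - 12*g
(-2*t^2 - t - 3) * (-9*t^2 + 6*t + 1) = 18*t^4 - 3*t^3 + 19*t^2 - 19*t - 3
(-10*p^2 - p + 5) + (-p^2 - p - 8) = -11*p^2 - 2*p - 3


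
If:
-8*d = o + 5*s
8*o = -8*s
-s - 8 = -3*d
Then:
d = 8/5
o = 16/5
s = -16/5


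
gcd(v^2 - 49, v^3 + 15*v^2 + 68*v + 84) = v + 7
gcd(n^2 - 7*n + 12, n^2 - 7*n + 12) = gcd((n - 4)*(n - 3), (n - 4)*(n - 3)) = n^2 - 7*n + 12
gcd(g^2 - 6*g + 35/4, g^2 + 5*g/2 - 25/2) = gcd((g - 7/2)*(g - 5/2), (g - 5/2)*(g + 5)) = g - 5/2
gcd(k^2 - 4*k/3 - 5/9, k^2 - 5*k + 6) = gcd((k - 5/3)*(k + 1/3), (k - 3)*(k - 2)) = 1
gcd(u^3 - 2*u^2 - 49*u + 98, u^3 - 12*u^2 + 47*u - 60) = 1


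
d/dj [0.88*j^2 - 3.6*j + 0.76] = 1.76*j - 3.6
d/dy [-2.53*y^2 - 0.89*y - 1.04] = -5.06*y - 0.89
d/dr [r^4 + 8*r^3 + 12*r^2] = 4*r*(r^2 + 6*r + 6)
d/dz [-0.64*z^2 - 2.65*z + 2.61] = -1.28*z - 2.65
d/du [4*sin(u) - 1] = 4*cos(u)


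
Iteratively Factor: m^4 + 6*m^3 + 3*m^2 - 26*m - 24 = (m - 2)*(m^3 + 8*m^2 + 19*m + 12) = (m - 2)*(m + 4)*(m^2 + 4*m + 3) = (m - 2)*(m + 1)*(m + 4)*(m + 3)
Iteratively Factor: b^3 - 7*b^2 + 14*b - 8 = (b - 1)*(b^2 - 6*b + 8) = (b - 2)*(b - 1)*(b - 4)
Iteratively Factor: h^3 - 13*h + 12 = (h - 3)*(h^2 + 3*h - 4) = (h - 3)*(h + 4)*(h - 1)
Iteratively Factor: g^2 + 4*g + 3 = (g + 1)*(g + 3)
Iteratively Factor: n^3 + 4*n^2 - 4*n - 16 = (n - 2)*(n^2 + 6*n + 8) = (n - 2)*(n + 4)*(n + 2)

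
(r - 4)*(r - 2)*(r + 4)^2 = r^4 + 2*r^3 - 24*r^2 - 32*r + 128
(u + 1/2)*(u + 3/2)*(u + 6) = u^3 + 8*u^2 + 51*u/4 + 9/2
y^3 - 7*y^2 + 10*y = y*(y - 5)*(y - 2)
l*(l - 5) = l^2 - 5*l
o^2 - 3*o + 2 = (o - 2)*(o - 1)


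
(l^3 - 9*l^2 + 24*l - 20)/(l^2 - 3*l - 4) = (-l^3 + 9*l^2 - 24*l + 20)/(-l^2 + 3*l + 4)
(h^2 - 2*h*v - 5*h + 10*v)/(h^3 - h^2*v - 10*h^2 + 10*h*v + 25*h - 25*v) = (-h + 2*v)/(-h^2 + h*v + 5*h - 5*v)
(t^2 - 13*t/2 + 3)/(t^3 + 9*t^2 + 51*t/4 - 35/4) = 2*(t - 6)/(2*t^2 + 19*t + 35)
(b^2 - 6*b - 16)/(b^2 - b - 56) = (b + 2)/(b + 7)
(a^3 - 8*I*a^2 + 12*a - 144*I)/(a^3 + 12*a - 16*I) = (a^2 - 12*I*a - 36)/(a^2 - 4*I*a - 4)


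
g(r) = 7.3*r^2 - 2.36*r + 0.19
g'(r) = 14.6*r - 2.36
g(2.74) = 48.53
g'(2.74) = 37.64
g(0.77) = 2.70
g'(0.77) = 8.88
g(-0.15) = 0.71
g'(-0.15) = -4.55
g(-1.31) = 15.81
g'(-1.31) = -21.49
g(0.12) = 0.01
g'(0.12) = -0.61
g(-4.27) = 143.37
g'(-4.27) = -64.70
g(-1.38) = 17.35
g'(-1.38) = -22.51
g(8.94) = 562.53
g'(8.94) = 128.16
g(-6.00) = 277.15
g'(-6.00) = -89.96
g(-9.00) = 612.73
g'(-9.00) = -133.76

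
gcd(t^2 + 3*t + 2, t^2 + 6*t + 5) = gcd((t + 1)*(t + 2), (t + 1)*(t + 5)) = t + 1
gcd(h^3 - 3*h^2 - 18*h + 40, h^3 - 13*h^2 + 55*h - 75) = h - 5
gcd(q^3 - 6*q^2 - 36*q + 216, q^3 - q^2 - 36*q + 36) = q^2 - 36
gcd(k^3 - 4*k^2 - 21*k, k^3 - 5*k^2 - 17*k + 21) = k^2 - 4*k - 21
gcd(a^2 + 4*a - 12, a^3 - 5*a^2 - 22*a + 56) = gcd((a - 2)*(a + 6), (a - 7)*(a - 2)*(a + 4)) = a - 2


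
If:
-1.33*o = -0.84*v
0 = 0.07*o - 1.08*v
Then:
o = 0.00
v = 0.00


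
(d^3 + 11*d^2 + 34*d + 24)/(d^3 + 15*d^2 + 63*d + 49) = (d^2 + 10*d + 24)/(d^2 + 14*d + 49)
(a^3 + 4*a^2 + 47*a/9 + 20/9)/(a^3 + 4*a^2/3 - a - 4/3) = (a + 5/3)/(a - 1)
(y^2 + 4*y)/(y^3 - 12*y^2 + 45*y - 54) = y*(y + 4)/(y^3 - 12*y^2 + 45*y - 54)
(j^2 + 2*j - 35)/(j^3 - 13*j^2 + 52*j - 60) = (j + 7)/(j^2 - 8*j + 12)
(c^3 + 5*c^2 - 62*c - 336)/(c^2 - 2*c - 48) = c + 7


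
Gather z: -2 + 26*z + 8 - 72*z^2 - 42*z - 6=-72*z^2 - 16*z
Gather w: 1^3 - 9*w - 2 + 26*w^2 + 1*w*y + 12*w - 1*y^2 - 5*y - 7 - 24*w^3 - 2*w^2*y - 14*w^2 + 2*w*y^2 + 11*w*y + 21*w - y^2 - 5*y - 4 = -24*w^3 + w^2*(12 - 2*y) + w*(2*y^2 + 12*y + 24) - 2*y^2 - 10*y - 12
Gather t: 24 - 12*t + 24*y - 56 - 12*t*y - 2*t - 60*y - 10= t*(-12*y - 14) - 36*y - 42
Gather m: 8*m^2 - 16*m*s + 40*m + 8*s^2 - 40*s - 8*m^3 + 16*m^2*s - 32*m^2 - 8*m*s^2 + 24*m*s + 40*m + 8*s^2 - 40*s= -8*m^3 + m^2*(16*s - 24) + m*(-8*s^2 + 8*s + 80) + 16*s^2 - 80*s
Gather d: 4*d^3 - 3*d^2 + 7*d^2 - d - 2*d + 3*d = 4*d^3 + 4*d^2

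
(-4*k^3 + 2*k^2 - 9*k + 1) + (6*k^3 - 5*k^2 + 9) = 2*k^3 - 3*k^2 - 9*k + 10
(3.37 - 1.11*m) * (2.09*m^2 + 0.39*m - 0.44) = -2.3199*m^3 + 6.6104*m^2 + 1.8027*m - 1.4828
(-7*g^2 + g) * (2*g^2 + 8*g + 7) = -14*g^4 - 54*g^3 - 41*g^2 + 7*g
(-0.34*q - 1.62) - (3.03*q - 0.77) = -3.37*q - 0.85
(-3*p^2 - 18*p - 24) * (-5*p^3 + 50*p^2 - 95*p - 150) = 15*p^5 - 60*p^4 - 495*p^3 + 960*p^2 + 4980*p + 3600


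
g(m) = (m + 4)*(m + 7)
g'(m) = 2*m + 11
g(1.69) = 49.45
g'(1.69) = 14.38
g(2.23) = 57.50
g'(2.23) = 15.46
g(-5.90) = -2.09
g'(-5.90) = -0.80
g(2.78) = 66.31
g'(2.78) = 16.56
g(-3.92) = 0.25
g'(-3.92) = 3.16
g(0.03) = 28.33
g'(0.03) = 11.06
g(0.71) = 36.31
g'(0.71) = 12.42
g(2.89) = 68.14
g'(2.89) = 16.78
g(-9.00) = 10.00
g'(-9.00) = -7.00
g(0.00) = 28.00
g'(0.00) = 11.00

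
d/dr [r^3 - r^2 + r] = 3*r^2 - 2*r + 1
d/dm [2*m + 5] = 2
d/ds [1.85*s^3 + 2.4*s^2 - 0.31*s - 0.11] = 5.55*s^2 + 4.8*s - 0.31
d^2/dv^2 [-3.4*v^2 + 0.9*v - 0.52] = -6.80000000000000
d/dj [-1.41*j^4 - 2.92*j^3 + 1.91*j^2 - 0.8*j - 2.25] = -5.64*j^3 - 8.76*j^2 + 3.82*j - 0.8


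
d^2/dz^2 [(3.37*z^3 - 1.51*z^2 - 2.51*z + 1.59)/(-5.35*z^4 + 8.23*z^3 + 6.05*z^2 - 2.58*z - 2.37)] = (-192.91565*z^9 + 259.31985*z^8 - 191.27748*z^7 - 1389.336922*z^6 + 2978.926026*z^5 - 879.915792000001*z^4 - 1382.686154*z^3 + 689.066856*z^2 + 65.195298*z - 80.496036)/(153.130375*z^12 - 706.689525*z^11 + 567.61467*z^10 + 1262.403533*z^9 - 1119.968175*z^8 - 1506.625689*z^7 + 677.477584*z^6 + 1023.270624*z^5 - 72.357588*z^4 - 343.467729*z^3 - 54.619731*z^2 + 43.474806*z + 13.312053)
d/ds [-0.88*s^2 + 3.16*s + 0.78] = 3.16 - 1.76*s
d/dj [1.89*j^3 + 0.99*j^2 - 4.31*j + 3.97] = 5.67*j^2 + 1.98*j - 4.31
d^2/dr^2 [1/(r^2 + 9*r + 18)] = 2*(-r^2 - 9*r + (2*r + 9)^2 - 18)/(r^2 + 9*r + 18)^3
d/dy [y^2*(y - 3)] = 3*y*(y - 2)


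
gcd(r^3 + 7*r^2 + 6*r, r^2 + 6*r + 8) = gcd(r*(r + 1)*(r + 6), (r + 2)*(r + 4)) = 1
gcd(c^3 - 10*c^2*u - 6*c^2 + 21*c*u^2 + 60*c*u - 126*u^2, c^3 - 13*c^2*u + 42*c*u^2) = -c + 7*u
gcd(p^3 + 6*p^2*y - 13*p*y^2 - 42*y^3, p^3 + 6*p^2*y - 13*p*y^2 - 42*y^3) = -p^3 - 6*p^2*y + 13*p*y^2 + 42*y^3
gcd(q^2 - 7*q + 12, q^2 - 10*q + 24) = q - 4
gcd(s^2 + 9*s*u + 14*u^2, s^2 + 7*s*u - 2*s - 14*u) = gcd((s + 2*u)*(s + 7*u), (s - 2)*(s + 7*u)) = s + 7*u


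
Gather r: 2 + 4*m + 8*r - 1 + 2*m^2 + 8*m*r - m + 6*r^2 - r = 2*m^2 + 3*m + 6*r^2 + r*(8*m + 7) + 1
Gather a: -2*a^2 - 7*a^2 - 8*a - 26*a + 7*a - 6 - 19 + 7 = -9*a^2 - 27*a - 18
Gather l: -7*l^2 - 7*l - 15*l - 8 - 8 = -7*l^2 - 22*l - 16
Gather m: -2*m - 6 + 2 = -2*m - 4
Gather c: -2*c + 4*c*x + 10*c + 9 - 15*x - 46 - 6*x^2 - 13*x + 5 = c*(4*x + 8) - 6*x^2 - 28*x - 32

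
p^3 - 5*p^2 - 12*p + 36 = (p - 6)*(p - 2)*(p + 3)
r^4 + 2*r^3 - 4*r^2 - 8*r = r*(r - 2)*(r + 2)^2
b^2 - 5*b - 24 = (b - 8)*(b + 3)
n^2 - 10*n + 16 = (n - 8)*(n - 2)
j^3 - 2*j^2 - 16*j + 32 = (j - 4)*(j - 2)*(j + 4)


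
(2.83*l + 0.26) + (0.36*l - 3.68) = 3.19*l - 3.42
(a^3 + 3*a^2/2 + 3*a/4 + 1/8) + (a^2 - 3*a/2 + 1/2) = a^3 + 5*a^2/2 - 3*a/4 + 5/8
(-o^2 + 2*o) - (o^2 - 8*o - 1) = -2*o^2 + 10*o + 1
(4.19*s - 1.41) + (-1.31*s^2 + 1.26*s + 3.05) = -1.31*s^2 + 5.45*s + 1.64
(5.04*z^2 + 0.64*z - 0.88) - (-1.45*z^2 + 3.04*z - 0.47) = 6.49*z^2 - 2.4*z - 0.41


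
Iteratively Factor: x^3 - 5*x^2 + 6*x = (x - 3)*(x^2 - 2*x) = x*(x - 3)*(x - 2)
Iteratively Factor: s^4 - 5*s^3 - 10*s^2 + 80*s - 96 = (s + 4)*(s^3 - 9*s^2 + 26*s - 24) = (s - 2)*(s + 4)*(s^2 - 7*s + 12) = (s - 4)*(s - 2)*(s + 4)*(s - 3)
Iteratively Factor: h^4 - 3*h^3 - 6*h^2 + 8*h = (h - 4)*(h^3 + h^2 - 2*h) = h*(h - 4)*(h^2 + h - 2) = h*(h - 4)*(h + 2)*(h - 1)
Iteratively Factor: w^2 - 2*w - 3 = (w - 3)*(w + 1)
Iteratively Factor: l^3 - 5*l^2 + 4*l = (l - 4)*(l^2 - l) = l*(l - 4)*(l - 1)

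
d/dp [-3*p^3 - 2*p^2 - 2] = p*(-9*p - 4)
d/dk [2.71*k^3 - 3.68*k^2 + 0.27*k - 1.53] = 8.13*k^2 - 7.36*k + 0.27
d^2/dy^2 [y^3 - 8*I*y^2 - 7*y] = 6*y - 16*I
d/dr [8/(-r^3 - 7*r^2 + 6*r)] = 8*(3*r^2 + 14*r - 6)/(r^2*(r^2 + 7*r - 6)^2)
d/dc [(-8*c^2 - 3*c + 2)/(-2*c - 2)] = (8*c^2 + 16*c + 5)/(2*(c^2 + 2*c + 1))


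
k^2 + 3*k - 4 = (k - 1)*(k + 4)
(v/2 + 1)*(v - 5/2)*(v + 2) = v^3/2 + 3*v^2/4 - 3*v - 5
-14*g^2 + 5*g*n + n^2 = (-2*g + n)*(7*g + n)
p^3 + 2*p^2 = p^2*(p + 2)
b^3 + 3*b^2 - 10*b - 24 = (b - 3)*(b + 2)*(b + 4)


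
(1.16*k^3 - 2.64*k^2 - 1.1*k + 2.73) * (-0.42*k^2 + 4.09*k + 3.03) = -0.4872*k^5 + 5.8532*k^4 - 6.8208*k^3 - 13.6448*k^2 + 7.8327*k + 8.2719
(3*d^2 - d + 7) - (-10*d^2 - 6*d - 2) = 13*d^2 + 5*d + 9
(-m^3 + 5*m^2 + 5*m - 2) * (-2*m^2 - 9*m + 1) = 2*m^5 - m^4 - 56*m^3 - 36*m^2 + 23*m - 2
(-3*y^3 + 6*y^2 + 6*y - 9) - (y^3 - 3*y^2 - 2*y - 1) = -4*y^3 + 9*y^2 + 8*y - 8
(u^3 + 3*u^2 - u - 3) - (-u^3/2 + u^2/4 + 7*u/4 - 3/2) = 3*u^3/2 + 11*u^2/4 - 11*u/4 - 3/2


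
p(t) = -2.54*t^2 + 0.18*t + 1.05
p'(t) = 0.18 - 5.08*t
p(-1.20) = -2.82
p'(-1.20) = 6.28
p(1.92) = -7.97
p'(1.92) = -9.57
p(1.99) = -8.65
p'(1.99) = -9.93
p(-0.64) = -0.11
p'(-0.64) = 3.43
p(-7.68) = -150.15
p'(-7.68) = 39.19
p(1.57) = -4.93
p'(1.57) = -7.80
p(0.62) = 0.19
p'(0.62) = -2.97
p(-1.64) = -6.08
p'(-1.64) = 8.51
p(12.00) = -362.55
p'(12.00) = -60.78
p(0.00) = 1.05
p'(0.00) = 0.18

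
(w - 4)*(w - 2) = w^2 - 6*w + 8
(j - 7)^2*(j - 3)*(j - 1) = j^4 - 18*j^3 + 108*j^2 - 238*j + 147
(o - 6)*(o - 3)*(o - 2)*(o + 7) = o^4 - 4*o^3 - 41*o^2 + 216*o - 252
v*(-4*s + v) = -4*s*v + v^2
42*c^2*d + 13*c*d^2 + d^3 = d*(6*c + d)*(7*c + d)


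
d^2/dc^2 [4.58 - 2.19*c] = 0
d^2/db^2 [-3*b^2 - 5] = -6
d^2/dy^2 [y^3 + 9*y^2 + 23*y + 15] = 6*y + 18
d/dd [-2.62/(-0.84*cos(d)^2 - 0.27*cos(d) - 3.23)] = (4.4016*cos(d) + 0.7074)*sin(d)/(0.84*cos(d)^2 + 0.27*cos(d) + 3.23)^2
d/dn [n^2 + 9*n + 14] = 2*n + 9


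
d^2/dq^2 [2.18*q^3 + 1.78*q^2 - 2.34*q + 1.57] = 13.08*q + 3.56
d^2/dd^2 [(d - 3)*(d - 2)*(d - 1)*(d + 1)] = 12*d^2 - 30*d + 10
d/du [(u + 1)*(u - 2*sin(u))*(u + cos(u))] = -(u + 1)*(u - 2*sin(u))*(sin(u) - 1) - (u + 1)*(u + cos(u))*(2*cos(u) - 1) + (u - 2*sin(u))*(u + cos(u))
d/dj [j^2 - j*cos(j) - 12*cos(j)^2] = j*sin(j) + 2*j + 12*sin(2*j) - cos(j)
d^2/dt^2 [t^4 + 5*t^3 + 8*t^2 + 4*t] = 12*t^2 + 30*t + 16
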